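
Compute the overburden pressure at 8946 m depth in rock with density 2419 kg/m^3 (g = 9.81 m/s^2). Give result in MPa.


P = rho * g * z / 1e6
= 2419 * 9.81 * 8946 / 1e6
= 212292068.94 / 1e6
= 212.2921 MPa

212.2921


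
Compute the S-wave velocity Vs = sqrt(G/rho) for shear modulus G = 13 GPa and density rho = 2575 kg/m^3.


Convert G to Pa: G = 13e9 Pa
Compute G/rho = 13e9 / 2575 = 5048543.6893
Vs = sqrt(5048543.6893) = 2246.9 m/s

2246.9


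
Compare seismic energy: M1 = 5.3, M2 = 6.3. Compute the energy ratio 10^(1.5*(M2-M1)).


M2 - M1 = 6.3 - 5.3 = 1.0
1.5 * 1.0 = 1.5
ratio = 10^1.5 = 31.62

31.62


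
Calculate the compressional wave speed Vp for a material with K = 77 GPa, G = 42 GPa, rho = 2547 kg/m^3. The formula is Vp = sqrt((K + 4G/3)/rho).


First compute the effective modulus:
K + 4G/3 = 77e9 + 4*42e9/3 = 133000000000.0 Pa
Then divide by density:
133000000000.0 / 2547 = 52218296.0346 Pa/(kg/m^3)
Take the square root:
Vp = sqrt(52218296.0346) = 7226.22 m/s

7226.22


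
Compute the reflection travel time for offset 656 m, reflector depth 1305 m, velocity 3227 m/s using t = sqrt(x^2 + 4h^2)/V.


x^2 + 4h^2 = 656^2 + 4*1305^2 = 430336 + 6812100 = 7242436
sqrt(7242436) = 2691.1774
t = 2691.1774 / 3227 = 0.834 s

0.834


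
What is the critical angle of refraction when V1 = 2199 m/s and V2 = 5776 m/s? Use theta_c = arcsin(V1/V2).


V1/V2 = 2199/5776 = 0.380713
theta_c = arcsin(0.380713) = 22.3779 degrees

22.3779


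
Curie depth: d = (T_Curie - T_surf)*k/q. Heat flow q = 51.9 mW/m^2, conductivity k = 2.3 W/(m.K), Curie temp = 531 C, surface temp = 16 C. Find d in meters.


T_Curie - T_surf = 531 - 16 = 515 C
Convert q to W/m^2: 51.9 mW/m^2 = 0.0519 W/m^2
d = 515 * 2.3 / 0.0519 = 22822.74 m

22822.74


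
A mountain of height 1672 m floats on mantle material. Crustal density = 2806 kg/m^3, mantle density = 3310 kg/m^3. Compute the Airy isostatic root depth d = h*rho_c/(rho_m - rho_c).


rho_m - rho_c = 3310 - 2806 = 504
d = 1672 * 2806 / 504
= 4691632 / 504
= 9308.79 m

9308.79


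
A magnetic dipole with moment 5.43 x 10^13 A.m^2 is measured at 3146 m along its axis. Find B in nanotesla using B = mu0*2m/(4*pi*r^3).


m = 5.43 x 10^13 = 54300000000000 A.m^2
2m = 108600000000000 A.m^2
r^3 = 3146^3 = 31136956136
B = (4pi*10^-7) * 108600000000000 / (4*pi * 31136956136) * 1e9
= 136470784.871941 / 391278530608.02 * 1e9
= 348781.6841 nT

348781.6841


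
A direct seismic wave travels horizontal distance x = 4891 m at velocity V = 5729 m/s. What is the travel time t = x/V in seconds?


t = x / V
= 4891 / 5729
= 0.8537 s

0.8537


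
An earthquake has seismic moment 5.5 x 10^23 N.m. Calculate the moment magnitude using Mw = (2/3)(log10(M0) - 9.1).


log10(M0) = log10(5.5 x 10^23) = 23.7404
Mw = 2/3 * (23.7404 - 9.1)
= 2/3 * 14.6404
= 9.76

9.76


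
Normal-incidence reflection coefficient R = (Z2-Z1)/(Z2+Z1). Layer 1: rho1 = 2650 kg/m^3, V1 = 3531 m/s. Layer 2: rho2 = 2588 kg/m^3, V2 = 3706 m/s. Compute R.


Z1 = 2650 * 3531 = 9357150
Z2 = 2588 * 3706 = 9591128
R = (9591128 - 9357150) / (9591128 + 9357150) = 233978 / 18948278 = 0.0123

0.0123


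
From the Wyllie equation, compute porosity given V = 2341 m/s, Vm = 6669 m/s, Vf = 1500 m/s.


1/V - 1/Vm = 1/2341 - 1/6669 = 0.00027722
1/Vf - 1/Vm = 1/1500 - 1/6669 = 0.00051672
phi = 0.00027722 / 0.00051672 = 0.5365

0.5365


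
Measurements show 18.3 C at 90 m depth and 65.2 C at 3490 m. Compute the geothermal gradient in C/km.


dT = 65.2 - 18.3 = 46.9 C
dz = 3490 - 90 = 3400 m
gradient = dT/dz * 1000 = 46.9/3400 * 1000 = 13.7941 C/km

13.7941


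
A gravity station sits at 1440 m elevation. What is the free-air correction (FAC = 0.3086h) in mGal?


FAC = 0.3086 * h
= 0.3086 * 1440
= 444.384 mGal

444.384


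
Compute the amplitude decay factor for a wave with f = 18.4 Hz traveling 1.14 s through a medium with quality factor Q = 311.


pi*f*t/Q = pi*18.4*1.14/311 = 0.211891
A/A0 = exp(-0.211891) = 0.809053

0.809053


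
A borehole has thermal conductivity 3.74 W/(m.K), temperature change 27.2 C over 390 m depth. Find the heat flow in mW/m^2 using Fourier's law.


q = k * dT / dz * 1000
= 3.74 * 27.2 / 390 * 1000
= 0.260841 * 1000
= 260.841 mW/m^2

260.841


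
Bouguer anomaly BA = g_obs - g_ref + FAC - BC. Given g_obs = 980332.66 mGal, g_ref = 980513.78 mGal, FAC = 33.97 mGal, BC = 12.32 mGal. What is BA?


BA = g_obs - g_ref + FAC - BC
= 980332.66 - 980513.78 + 33.97 - 12.32
= -159.47 mGal

-159.47


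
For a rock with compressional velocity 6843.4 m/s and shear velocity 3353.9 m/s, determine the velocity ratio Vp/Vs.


Vp/Vs = 6843.4 / 3353.9
= 2.0404

2.0404


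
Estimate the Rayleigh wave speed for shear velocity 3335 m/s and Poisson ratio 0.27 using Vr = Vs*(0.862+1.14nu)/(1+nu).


Numerator factor = 0.862 + 1.14*0.27 = 1.1698
Denominator = 1 + 0.27 = 1.27
Vr = 3335 * 1.1698 / 1.27 = 3071.88 m/s

3071.88


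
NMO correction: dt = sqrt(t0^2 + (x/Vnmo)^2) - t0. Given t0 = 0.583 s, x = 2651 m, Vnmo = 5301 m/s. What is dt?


x/Vnmo = 2651/5301 = 0.500094
(x/Vnmo)^2 = 0.250094
t0^2 = 0.339889
sqrt(0.339889 + 0.250094) = 0.768104
dt = 0.768104 - 0.583 = 0.185104

0.185104


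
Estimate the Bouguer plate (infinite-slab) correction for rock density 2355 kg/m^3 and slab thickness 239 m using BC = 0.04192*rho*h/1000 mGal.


BC = 0.04192 * rho * h / 1000
= 0.04192 * 2355 * 239 / 1000
= 23.5945 mGal

23.5945


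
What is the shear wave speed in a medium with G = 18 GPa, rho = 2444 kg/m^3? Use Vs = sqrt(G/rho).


Convert G to Pa: G = 18e9 Pa
Compute G/rho = 18e9 / 2444 = 7364975.4501
Vs = sqrt(7364975.4501) = 2713.85 m/s

2713.85


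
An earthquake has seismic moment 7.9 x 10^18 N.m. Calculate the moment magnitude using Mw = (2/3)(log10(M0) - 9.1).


log10(M0) = log10(7.9 x 10^18) = 18.8976
Mw = 2/3 * (18.8976 - 9.1)
= 2/3 * 9.7976
= 6.53

6.53


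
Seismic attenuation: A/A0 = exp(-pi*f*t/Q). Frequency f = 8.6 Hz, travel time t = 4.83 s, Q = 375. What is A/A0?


pi*f*t/Q = pi*8.6*4.83/375 = 0.347988
A/A0 = exp(-0.347988) = 0.706107

0.706107


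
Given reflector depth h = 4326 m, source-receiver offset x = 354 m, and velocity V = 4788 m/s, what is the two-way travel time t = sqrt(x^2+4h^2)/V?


x^2 + 4h^2 = 354^2 + 4*4326^2 = 125316 + 74857104 = 74982420
sqrt(74982420) = 8659.239
t = 8659.239 / 4788 = 1.8085 s

1.8085


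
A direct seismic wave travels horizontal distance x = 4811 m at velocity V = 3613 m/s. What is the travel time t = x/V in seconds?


t = x / V
= 4811 / 3613
= 1.3316 s

1.3316


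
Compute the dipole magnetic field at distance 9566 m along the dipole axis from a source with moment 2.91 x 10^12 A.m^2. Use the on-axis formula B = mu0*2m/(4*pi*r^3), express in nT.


m = 2.91 x 10^12 = 2910000000000 A.m^2
2m = 5820000000000 A.m^2
r^3 = 9566^3 = 875368933496
B = (4pi*10^-7) * 5820000000000 / (4*pi * 875368933496) * 1e9
= 7313627.697557 / 11000210442607.06 * 1e9
= 664.8625 nT

664.8625


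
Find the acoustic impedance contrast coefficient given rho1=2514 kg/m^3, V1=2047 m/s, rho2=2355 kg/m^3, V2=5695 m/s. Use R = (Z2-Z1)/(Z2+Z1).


Z1 = 2514 * 2047 = 5146158
Z2 = 2355 * 5695 = 13411725
R = (13411725 - 5146158) / (13411725 + 5146158) = 8265567 / 18557883 = 0.4454

0.4454


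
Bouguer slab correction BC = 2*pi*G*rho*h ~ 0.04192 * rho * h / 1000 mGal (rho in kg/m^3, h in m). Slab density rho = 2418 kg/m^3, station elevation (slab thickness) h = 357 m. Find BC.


BC = 0.04192 * rho * h / 1000
= 0.04192 * 2418 * 357 / 1000
= 36.1864 mGal

36.1864


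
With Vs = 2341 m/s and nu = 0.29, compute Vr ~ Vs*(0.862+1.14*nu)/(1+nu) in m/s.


Numerator factor = 0.862 + 1.14*0.29 = 1.1926
Denominator = 1 + 0.29 = 1.29
Vr = 2341 * 1.1926 / 1.29 = 2164.25 m/s

2164.25


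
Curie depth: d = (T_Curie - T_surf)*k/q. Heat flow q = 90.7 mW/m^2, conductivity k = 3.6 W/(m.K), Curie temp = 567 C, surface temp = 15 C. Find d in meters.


T_Curie - T_surf = 567 - 15 = 552 C
Convert q to W/m^2: 90.7 mW/m^2 = 0.0907 W/m^2
d = 552 * 3.6 / 0.0907 = 21909.59 m

21909.59


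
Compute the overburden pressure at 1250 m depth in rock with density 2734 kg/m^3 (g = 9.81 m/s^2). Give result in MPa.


P = rho * g * z / 1e6
= 2734 * 9.81 * 1250 / 1e6
= 33525675.0 / 1e6
= 33.5257 MPa

33.5257


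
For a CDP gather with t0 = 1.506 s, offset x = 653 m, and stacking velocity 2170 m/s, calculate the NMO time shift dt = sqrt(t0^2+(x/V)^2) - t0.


x/Vnmo = 653/2170 = 0.300922
(x/Vnmo)^2 = 0.090554
t0^2 = 2.268036
sqrt(2.268036 + 0.090554) = 1.53577
dt = 1.53577 - 1.506 = 0.02977

0.02977


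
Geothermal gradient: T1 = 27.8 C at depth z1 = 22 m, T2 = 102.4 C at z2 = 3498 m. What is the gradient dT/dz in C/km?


dT = 102.4 - 27.8 = 74.6 C
dz = 3498 - 22 = 3476 m
gradient = dT/dz * 1000 = 74.6/3476 * 1000 = 21.4614 C/km

21.4614


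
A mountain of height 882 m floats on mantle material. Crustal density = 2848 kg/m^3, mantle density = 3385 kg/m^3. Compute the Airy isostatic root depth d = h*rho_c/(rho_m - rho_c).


rho_m - rho_c = 3385 - 2848 = 537
d = 882 * 2848 / 537
= 2511936 / 537
= 4677.72 m

4677.72


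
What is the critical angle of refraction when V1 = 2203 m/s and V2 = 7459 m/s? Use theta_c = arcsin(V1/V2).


V1/V2 = 2203/7459 = 0.295348
theta_c = arcsin(0.295348) = 17.1784 degrees

17.1784


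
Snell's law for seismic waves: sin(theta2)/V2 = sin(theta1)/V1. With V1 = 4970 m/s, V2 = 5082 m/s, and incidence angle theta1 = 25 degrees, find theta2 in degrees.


sin(theta1) = sin(25 deg) = 0.422618
sin(theta2) = V2/V1 * sin(theta1) = 5082/4970 * 0.422618 = 0.432142
theta2 = arcsin(0.432142) = 25.6036 degrees

25.6036


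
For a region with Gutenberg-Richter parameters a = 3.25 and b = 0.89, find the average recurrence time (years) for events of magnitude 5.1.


log10(N) = 3.25 - 0.89*5.1 = -1.289
N = 10^-1.289 = 0.051404
T = 1/N = 1/0.051404 = 19.4536 years

19.4536


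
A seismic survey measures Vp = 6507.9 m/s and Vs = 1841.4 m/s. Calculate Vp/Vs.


Vp/Vs = 6507.9 / 1841.4
= 3.5342

3.5342


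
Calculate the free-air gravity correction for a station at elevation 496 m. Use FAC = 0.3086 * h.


FAC = 0.3086 * h
= 0.3086 * 496
= 153.0656 mGal

153.0656


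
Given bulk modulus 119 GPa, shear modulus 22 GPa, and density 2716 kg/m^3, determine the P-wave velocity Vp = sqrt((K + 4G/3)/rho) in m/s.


First compute the effective modulus:
K + 4G/3 = 119e9 + 4*22e9/3 = 148333333333.33 Pa
Then divide by density:
148333333333.33 / 2716 = 54614629.3569 Pa/(kg/m^3)
Take the square root:
Vp = sqrt(54614629.3569) = 7390.17 m/s

7390.17


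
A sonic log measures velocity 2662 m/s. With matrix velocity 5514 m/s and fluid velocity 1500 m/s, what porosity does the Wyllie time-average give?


1/V - 1/Vm = 1/2662 - 1/5514 = 0.0001943
1/Vf - 1/Vm = 1/1500 - 1/5514 = 0.00048531
phi = 0.0001943 / 0.00048531 = 0.4004

0.4004


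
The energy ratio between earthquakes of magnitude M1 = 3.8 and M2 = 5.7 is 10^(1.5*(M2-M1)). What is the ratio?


M2 - M1 = 5.7 - 3.8 = 1.9
1.5 * 1.9 = 2.85
ratio = 10^2.85 = 707.95

707.95


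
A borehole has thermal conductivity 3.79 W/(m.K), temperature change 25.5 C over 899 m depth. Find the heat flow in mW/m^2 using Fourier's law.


q = k * dT / dz * 1000
= 3.79 * 25.5 / 899 * 1000
= 0.107503 * 1000
= 107.5028 mW/m^2

107.5028


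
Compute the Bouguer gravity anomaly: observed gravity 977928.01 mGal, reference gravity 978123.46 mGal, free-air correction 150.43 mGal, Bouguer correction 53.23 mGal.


BA = g_obs - g_ref + FAC - BC
= 977928.01 - 978123.46 + 150.43 - 53.23
= -98.25 mGal

-98.25


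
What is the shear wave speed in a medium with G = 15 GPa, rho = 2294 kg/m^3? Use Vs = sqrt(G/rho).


Convert G to Pa: G = 15e9 Pa
Compute G/rho = 15e9 / 2294 = 6538796.8614
Vs = sqrt(6538796.8614) = 2557.11 m/s

2557.11


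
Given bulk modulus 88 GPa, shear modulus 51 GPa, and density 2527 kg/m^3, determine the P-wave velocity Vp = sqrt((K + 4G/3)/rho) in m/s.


First compute the effective modulus:
K + 4G/3 = 88e9 + 4*51e9/3 = 156000000000.0 Pa
Then divide by density:
156000000000.0 / 2527 = 61733280.5698 Pa/(kg/m^3)
Take the square root:
Vp = sqrt(61733280.5698) = 7857.05 m/s

7857.05


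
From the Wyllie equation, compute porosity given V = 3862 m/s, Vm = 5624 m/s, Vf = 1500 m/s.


1/V - 1/Vm = 1/3862 - 1/5624 = 8.112e-05
1/Vf - 1/Vm = 1/1500 - 1/5624 = 0.00048886
phi = 8.112e-05 / 0.00048886 = 0.1659

0.1659


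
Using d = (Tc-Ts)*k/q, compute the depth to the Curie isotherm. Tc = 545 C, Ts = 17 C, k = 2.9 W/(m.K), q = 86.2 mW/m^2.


T_Curie - T_surf = 545 - 17 = 528 C
Convert q to W/m^2: 86.2 mW/m^2 = 0.0862 W/m^2
d = 528 * 2.9 / 0.0862 = 17763.34 m

17763.34


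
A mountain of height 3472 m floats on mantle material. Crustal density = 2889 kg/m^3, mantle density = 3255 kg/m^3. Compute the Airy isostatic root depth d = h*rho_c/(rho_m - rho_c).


rho_m - rho_c = 3255 - 2889 = 366
d = 3472 * 2889 / 366
= 10030608 / 366
= 27406.03 m

27406.03


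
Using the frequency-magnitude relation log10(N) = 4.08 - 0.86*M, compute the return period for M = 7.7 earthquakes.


log10(N) = 4.08 - 0.86*7.7 = -2.542
N = 10^-2.542 = 0.002871
T = 1/N = 1/0.002871 = 348.3373 years

348.3373


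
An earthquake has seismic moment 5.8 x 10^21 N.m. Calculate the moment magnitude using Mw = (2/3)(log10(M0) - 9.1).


log10(M0) = log10(5.8 x 10^21) = 21.7634
Mw = 2/3 * (21.7634 - 9.1)
= 2/3 * 12.6634
= 8.44

8.44


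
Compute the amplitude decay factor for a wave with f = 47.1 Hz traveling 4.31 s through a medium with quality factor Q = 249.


pi*f*t/Q = pi*47.1*4.31/249 = 2.561231
A/A0 = exp(-2.561231) = 0.07721

0.07721


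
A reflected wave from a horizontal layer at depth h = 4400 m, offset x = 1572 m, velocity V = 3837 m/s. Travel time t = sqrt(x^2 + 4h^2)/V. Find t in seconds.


x^2 + 4h^2 = 1572^2 + 4*4400^2 = 2471184 + 77440000 = 79911184
sqrt(79911184) = 8939.3056
t = 8939.3056 / 3837 = 2.3298 s

2.3298


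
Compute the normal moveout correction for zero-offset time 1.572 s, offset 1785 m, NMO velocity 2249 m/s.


x/Vnmo = 1785/2249 = 0.793686
(x/Vnmo)^2 = 0.629938
t0^2 = 2.471184
sqrt(2.471184 + 0.629938) = 1.761
dt = 1.761 - 1.572 = 0.189

0.189


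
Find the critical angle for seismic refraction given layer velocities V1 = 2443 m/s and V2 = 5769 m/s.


V1/V2 = 2443/5769 = 0.42347
theta_c = arcsin(0.42347) = 25.0539 degrees

25.0539


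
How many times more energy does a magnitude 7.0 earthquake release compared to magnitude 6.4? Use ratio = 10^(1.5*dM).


M2 - M1 = 7.0 - 6.4 = 0.6
1.5 * 0.6 = 0.9
ratio = 10^0.9 = 7.94

7.94


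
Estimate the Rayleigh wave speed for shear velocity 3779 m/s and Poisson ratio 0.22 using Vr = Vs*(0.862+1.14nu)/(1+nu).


Numerator factor = 0.862 + 1.14*0.22 = 1.1128
Denominator = 1 + 0.22 = 1.22
Vr = 3779 * 1.1128 / 1.22 = 3446.94 m/s

3446.94


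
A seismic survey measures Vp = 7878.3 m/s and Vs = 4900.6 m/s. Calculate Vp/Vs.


Vp/Vs = 7878.3 / 4900.6
= 1.6076

1.6076


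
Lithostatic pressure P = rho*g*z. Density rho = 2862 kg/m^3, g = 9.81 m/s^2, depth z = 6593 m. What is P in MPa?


P = rho * g * z / 1e6
= 2862 * 9.81 * 6593 / 1e6
= 185106518.46 / 1e6
= 185.1065 MPa

185.1065


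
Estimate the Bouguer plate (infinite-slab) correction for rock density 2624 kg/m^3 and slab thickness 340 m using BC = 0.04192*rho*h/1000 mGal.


BC = 0.04192 * rho * h / 1000
= 0.04192 * 2624 * 340 / 1000
= 37.3993 mGal

37.3993


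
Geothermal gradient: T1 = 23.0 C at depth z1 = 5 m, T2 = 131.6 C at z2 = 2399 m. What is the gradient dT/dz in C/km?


dT = 131.6 - 23.0 = 108.6 C
dz = 2399 - 5 = 2394 m
gradient = dT/dz * 1000 = 108.6/2394 * 1000 = 45.3634 C/km

45.3634


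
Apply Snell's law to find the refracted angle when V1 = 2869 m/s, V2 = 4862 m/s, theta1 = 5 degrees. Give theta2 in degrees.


sin(theta1) = sin(5 deg) = 0.087156
sin(theta2) = V2/V1 * sin(theta1) = 4862/2869 * 0.087156 = 0.1477
theta2 = arcsin(0.1477) = 8.4937 degrees

8.4937


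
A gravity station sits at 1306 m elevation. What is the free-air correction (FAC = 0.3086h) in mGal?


FAC = 0.3086 * h
= 0.3086 * 1306
= 403.0316 mGal

403.0316


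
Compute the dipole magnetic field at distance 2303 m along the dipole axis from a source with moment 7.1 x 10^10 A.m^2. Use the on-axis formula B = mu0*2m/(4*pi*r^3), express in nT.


m = 7.1 x 10^10 = 71000000000 A.m^2
2m = 142000000000 A.m^2
r^3 = 2303^3 = 12214672127
B = (4pi*10^-7) * 142000000000 / (4*pi * 12214672127) * 1e9
= 178442.462724 / 153494096880.76 * 1e9
= 1162.5363 nT

1162.5363


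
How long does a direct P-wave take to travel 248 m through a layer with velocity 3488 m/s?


t = x / V
= 248 / 3488
= 0.0711 s

0.0711


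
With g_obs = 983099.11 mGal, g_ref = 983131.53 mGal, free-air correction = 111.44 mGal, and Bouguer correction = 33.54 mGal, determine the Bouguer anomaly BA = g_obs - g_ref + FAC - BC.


BA = g_obs - g_ref + FAC - BC
= 983099.11 - 983131.53 + 111.44 - 33.54
= 45.48 mGal

45.48


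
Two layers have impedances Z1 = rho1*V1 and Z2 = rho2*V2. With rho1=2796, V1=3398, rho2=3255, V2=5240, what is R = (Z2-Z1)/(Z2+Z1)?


Z1 = 2796 * 3398 = 9500808
Z2 = 3255 * 5240 = 17056200
R = (17056200 - 9500808) / (17056200 + 9500808) = 7555392 / 26557008 = 0.2845

0.2845


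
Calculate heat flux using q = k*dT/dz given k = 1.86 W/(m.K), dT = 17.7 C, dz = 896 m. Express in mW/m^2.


q = k * dT / dz * 1000
= 1.86 * 17.7 / 896 * 1000
= 0.036743 * 1000
= 36.7433 mW/m^2

36.7433


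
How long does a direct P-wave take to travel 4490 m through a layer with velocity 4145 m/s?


t = x / V
= 4490 / 4145
= 1.0832 s

1.0832


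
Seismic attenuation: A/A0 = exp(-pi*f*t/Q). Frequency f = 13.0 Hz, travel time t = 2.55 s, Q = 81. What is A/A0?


pi*f*t/Q = pi*13.0*2.55/81 = 1.285726
A/A0 = exp(-1.285726) = 0.27645

0.27645


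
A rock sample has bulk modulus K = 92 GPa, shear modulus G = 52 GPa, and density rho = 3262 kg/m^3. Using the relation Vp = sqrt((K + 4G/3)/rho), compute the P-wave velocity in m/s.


First compute the effective modulus:
K + 4G/3 = 92e9 + 4*52e9/3 = 161333333333.33 Pa
Then divide by density:
161333333333.33 / 3262 = 49458409.9734 Pa/(kg/m^3)
Take the square root:
Vp = sqrt(49458409.9734) = 7032.67 m/s

7032.67


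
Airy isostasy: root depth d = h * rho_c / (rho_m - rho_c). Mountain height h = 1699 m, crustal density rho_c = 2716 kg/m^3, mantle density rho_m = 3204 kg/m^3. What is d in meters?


rho_m - rho_c = 3204 - 2716 = 488
d = 1699 * 2716 / 488
= 4614484 / 488
= 9455.91 m

9455.91


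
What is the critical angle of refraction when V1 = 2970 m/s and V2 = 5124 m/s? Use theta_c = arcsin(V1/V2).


V1/V2 = 2970/5124 = 0.579625
theta_c = arcsin(0.579625) = 35.4242 degrees

35.4242


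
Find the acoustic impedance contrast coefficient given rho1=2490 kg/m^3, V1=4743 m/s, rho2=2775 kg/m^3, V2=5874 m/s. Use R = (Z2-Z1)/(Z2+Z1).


Z1 = 2490 * 4743 = 11810070
Z2 = 2775 * 5874 = 16300350
R = (16300350 - 11810070) / (16300350 + 11810070) = 4490280 / 28110420 = 0.1597

0.1597


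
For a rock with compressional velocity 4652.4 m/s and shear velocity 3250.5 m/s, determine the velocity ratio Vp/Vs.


Vp/Vs = 4652.4 / 3250.5
= 1.4313

1.4313


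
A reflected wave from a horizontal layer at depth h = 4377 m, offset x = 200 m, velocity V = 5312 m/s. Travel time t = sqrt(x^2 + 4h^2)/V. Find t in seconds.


x^2 + 4h^2 = 200^2 + 4*4377^2 = 40000 + 76632516 = 76672516
sqrt(76672516) = 8756.2844
t = 8756.2844 / 5312 = 1.6484 s

1.6484


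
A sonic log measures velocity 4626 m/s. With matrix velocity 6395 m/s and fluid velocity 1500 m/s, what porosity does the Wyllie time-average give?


1/V - 1/Vm = 1/4626 - 1/6395 = 5.98e-05
1/Vf - 1/Vm = 1/1500 - 1/6395 = 0.00051029
phi = 5.98e-05 / 0.00051029 = 0.1172

0.1172


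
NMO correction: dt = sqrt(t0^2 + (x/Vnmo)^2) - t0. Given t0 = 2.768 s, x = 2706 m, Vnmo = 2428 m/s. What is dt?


x/Vnmo = 2706/2428 = 1.114498
(x/Vnmo)^2 = 1.242105
t0^2 = 7.661824
sqrt(7.661824 + 1.242105) = 2.983945
dt = 2.983945 - 2.768 = 0.215945

0.215945


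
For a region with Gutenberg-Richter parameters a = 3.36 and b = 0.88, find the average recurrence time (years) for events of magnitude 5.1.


log10(N) = 3.36 - 0.88*5.1 = -1.128
N = 10^-1.128 = 0.074473
T = 1/N = 1/0.074473 = 13.4276 years

13.4276


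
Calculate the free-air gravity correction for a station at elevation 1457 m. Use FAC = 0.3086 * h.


FAC = 0.3086 * h
= 0.3086 * 1457
= 449.6302 mGal

449.6302


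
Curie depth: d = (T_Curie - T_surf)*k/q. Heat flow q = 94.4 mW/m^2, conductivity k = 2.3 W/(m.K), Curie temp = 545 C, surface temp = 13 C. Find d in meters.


T_Curie - T_surf = 545 - 13 = 532 C
Convert q to W/m^2: 94.4 mW/m^2 = 0.0944 W/m^2
d = 532 * 2.3 / 0.0944 = 12961.86 m

12961.86


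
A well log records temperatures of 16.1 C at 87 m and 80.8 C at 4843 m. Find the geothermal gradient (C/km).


dT = 80.8 - 16.1 = 64.7 C
dz = 4843 - 87 = 4756 m
gradient = dT/dz * 1000 = 64.7/4756 * 1000 = 13.6039 C/km

13.6039


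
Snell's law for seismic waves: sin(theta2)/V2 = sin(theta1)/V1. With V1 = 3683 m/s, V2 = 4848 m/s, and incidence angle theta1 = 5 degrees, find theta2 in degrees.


sin(theta1) = sin(5 deg) = 0.087156
sin(theta2) = V2/V1 * sin(theta1) = 4848/3683 * 0.087156 = 0.114725
theta2 = arcsin(0.114725) = 6.5877 degrees

6.5877


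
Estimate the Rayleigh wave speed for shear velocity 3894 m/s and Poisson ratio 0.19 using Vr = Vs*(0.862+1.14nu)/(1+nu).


Numerator factor = 0.862 + 1.14*0.19 = 1.0786
Denominator = 1 + 0.19 = 1.19
Vr = 3894 * 1.0786 / 1.19 = 3529.47 m/s

3529.47


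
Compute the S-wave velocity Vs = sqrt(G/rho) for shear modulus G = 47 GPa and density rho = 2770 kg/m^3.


Convert G to Pa: G = 47e9 Pa
Compute G/rho = 47e9 / 2770 = 16967509.0253
Vs = sqrt(16967509.0253) = 4119.16 m/s

4119.16


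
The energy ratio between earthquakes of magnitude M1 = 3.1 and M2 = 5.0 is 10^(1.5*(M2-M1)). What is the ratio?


M2 - M1 = 5.0 - 3.1 = 1.9
1.5 * 1.9 = 2.85
ratio = 10^2.85 = 707.95

707.95


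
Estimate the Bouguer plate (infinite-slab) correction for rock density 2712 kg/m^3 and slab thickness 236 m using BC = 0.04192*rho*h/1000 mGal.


BC = 0.04192 * rho * h / 1000
= 0.04192 * 2712 * 236 / 1000
= 26.8301 mGal

26.8301


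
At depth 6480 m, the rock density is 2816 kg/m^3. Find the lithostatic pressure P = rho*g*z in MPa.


P = rho * g * z / 1e6
= 2816 * 9.81 * 6480 / 1e6
= 179009740.8 / 1e6
= 179.0097 MPa

179.0097


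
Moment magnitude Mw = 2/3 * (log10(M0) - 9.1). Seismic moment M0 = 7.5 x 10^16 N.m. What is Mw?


log10(M0) = log10(7.5 x 10^16) = 16.8751
Mw = 2/3 * (16.8751 - 9.1)
= 2/3 * 7.7751
= 5.18

5.18


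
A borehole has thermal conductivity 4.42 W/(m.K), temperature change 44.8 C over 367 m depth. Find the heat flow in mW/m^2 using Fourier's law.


q = k * dT / dz * 1000
= 4.42 * 44.8 / 367 * 1000
= 0.539553 * 1000
= 539.5531 mW/m^2

539.5531


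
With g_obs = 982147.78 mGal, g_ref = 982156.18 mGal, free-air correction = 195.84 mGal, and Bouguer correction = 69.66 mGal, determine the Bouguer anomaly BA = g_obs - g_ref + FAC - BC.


BA = g_obs - g_ref + FAC - BC
= 982147.78 - 982156.18 + 195.84 - 69.66
= 117.78 mGal

117.78


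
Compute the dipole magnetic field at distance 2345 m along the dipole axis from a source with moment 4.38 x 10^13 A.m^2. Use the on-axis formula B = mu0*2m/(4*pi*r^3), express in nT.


m = 4.38 x 10^13 = 43800000000000 A.m^2
2m = 87600000000000 A.m^2
r^3 = 2345^3 = 12895213625
B = (4pi*10^-7) * 87600000000000 / (4*pi * 12895213625) * 1e9
= 110081406.581786 / 162046033563.08 * 1e9
= 679321.8209 nT

679321.8209


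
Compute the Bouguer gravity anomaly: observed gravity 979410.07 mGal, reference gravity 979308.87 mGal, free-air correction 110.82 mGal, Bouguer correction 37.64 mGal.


BA = g_obs - g_ref + FAC - BC
= 979410.07 - 979308.87 + 110.82 - 37.64
= 174.38 mGal

174.38


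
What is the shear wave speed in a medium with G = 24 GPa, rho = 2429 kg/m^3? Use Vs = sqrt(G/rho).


Convert G to Pa: G = 24e9 Pa
Compute G/rho = 24e9 / 2429 = 9880609.3042
Vs = sqrt(9880609.3042) = 3143.34 m/s

3143.34


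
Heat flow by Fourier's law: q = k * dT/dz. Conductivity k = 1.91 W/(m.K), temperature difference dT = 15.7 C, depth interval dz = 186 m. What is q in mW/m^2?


q = k * dT / dz * 1000
= 1.91 * 15.7 / 186 * 1000
= 0.16122 * 1000
= 161.2204 mW/m^2

161.2204


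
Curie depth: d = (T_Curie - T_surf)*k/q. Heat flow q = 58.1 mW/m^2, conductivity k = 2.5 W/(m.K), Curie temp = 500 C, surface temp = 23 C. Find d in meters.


T_Curie - T_surf = 500 - 23 = 477 C
Convert q to W/m^2: 58.1 mW/m^2 = 0.0581 W/m^2
d = 477 * 2.5 / 0.0581 = 20524.96 m

20524.96


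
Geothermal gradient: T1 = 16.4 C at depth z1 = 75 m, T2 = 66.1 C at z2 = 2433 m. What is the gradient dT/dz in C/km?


dT = 66.1 - 16.4 = 49.7 C
dz = 2433 - 75 = 2358 m
gradient = dT/dz * 1000 = 49.7/2358 * 1000 = 21.0772 C/km

21.0772


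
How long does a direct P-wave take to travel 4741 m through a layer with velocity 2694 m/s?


t = x / V
= 4741 / 2694
= 1.7598 s

1.7598


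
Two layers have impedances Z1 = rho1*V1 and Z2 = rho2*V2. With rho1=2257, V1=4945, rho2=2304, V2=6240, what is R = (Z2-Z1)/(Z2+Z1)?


Z1 = 2257 * 4945 = 11160865
Z2 = 2304 * 6240 = 14376960
R = (14376960 - 11160865) / (14376960 + 11160865) = 3216095 / 25537825 = 0.1259

0.1259


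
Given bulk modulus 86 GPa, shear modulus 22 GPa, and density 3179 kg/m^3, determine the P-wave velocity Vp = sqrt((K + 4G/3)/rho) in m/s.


First compute the effective modulus:
K + 4G/3 = 86e9 + 4*22e9/3 = 115333333333.33 Pa
Then divide by density:
115333333333.33 / 3179 = 36279752.5427 Pa/(kg/m^3)
Take the square root:
Vp = sqrt(36279752.5427) = 6023.27 m/s

6023.27


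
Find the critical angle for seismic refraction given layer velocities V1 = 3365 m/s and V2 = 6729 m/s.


V1/V2 = 3365/6729 = 0.500074
theta_c = arcsin(0.500074) = 30.0049 degrees

30.0049


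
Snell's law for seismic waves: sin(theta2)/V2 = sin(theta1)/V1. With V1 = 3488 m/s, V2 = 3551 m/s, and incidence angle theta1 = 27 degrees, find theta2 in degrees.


sin(theta1) = sin(27 deg) = 0.45399
sin(theta2) = V2/V1 * sin(theta1) = 3551/3488 * 0.45399 = 0.46219
theta2 = arcsin(0.46219) = 27.5285 degrees

27.5285


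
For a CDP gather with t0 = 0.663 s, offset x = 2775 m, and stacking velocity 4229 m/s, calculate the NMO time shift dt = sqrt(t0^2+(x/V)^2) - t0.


x/Vnmo = 2775/4229 = 0.656183
(x/Vnmo)^2 = 0.430577
t0^2 = 0.439569
sqrt(0.439569 + 0.430577) = 0.932816
dt = 0.932816 - 0.663 = 0.269816

0.269816


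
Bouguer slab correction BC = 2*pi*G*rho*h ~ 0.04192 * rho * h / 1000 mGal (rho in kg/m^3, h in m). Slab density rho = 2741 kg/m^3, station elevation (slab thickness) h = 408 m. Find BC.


BC = 0.04192 * rho * h / 1000
= 0.04192 * 2741 * 408 / 1000
= 46.8803 mGal

46.8803


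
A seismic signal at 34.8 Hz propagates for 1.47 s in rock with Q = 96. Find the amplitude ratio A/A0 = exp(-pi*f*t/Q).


pi*f*t/Q = pi*34.8*1.47/96 = 1.674076
A/A0 = exp(-1.674076) = 0.187481

0.187481


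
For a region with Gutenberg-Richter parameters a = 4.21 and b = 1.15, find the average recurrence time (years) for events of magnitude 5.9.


log10(N) = 4.21 - 1.15*5.9 = -2.575
N = 10^-2.575 = 0.002661
T = 1/N = 1/0.002661 = 375.8374 years

375.8374


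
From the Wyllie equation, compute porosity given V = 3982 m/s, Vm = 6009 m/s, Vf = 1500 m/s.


1/V - 1/Vm = 1/3982 - 1/6009 = 8.471e-05
1/Vf - 1/Vm = 1/1500 - 1/6009 = 0.00050025
phi = 8.471e-05 / 0.00050025 = 0.1693

0.1693


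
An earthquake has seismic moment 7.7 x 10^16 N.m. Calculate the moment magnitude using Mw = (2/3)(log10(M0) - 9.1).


log10(M0) = log10(7.7 x 10^16) = 16.8865
Mw = 2/3 * (16.8865 - 9.1)
= 2/3 * 7.7865
= 5.19

5.19


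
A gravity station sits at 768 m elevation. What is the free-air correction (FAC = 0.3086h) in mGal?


FAC = 0.3086 * h
= 0.3086 * 768
= 237.0048 mGal

237.0048


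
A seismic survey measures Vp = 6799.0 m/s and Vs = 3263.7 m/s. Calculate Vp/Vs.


Vp/Vs = 6799.0 / 3263.7
= 2.0832

2.0832


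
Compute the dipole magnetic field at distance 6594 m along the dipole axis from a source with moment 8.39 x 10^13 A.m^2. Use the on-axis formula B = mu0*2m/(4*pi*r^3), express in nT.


m = 8.39 x 10^13 = 83900000000000 A.m^2
2m = 167800000000000 A.m^2
r^3 = 6594^3 = 286712632584
B = (4pi*10^-7) * 167800000000000 / (4*pi * 286712632584) * 1e9
= 210863698.908947 / 3602937200869.14 * 1e9
= 58525.4994 nT

58525.4994


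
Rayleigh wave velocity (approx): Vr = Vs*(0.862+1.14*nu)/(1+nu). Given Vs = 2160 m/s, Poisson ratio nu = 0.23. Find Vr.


Numerator factor = 0.862 + 1.14*0.23 = 1.1242
Denominator = 1 + 0.23 = 1.23
Vr = 2160 * 1.1242 / 1.23 = 1974.2 m/s

1974.2


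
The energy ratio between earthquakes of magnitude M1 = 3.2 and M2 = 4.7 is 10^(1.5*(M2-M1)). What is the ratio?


M2 - M1 = 4.7 - 3.2 = 1.5
1.5 * 1.5 = 2.25
ratio = 10^2.25 = 177.83

177.83


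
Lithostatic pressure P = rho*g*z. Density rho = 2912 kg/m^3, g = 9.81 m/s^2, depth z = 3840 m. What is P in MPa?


P = rho * g * z / 1e6
= 2912 * 9.81 * 3840 / 1e6
= 109696204.8 / 1e6
= 109.6962 MPa

109.6962


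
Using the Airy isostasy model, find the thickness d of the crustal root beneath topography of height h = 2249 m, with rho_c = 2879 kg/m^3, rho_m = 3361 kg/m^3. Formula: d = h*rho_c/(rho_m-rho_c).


rho_m - rho_c = 3361 - 2879 = 482
d = 2249 * 2879 / 482
= 6474871 / 482
= 13433.34 m

13433.34


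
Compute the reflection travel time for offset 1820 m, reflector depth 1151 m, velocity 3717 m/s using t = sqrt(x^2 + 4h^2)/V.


x^2 + 4h^2 = 1820^2 + 4*1151^2 = 3312400 + 5299204 = 8611604
sqrt(8611604) = 2934.5535
t = 2934.5535 / 3717 = 0.7895 s

0.7895


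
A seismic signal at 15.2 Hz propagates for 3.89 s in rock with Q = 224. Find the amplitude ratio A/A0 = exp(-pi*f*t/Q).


pi*f*t/Q = pi*15.2*3.89/224 = 0.829268
A/A0 = exp(-0.829268) = 0.436368

0.436368


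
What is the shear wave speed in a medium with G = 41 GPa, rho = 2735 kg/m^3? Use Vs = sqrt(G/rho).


Convert G to Pa: G = 41e9 Pa
Compute G/rho = 41e9 / 2735 = 14990859.2322
Vs = sqrt(14990859.2322) = 3871.8 m/s

3871.8


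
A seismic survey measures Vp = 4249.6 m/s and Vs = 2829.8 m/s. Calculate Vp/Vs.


Vp/Vs = 4249.6 / 2829.8
= 1.5017

1.5017


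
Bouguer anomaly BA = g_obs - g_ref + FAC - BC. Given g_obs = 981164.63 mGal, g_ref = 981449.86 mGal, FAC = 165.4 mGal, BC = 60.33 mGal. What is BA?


BA = g_obs - g_ref + FAC - BC
= 981164.63 - 981449.86 + 165.4 - 60.33
= -180.16 mGal

-180.16


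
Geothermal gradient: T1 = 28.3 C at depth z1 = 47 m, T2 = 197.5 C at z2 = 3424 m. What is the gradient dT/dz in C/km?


dT = 197.5 - 28.3 = 169.2 C
dz = 3424 - 47 = 3377 m
gradient = dT/dz * 1000 = 169.2/3377 * 1000 = 50.1036 C/km

50.1036


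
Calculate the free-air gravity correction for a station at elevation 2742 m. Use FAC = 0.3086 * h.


FAC = 0.3086 * h
= 0.3086 * 2742
= 846.1812 mGal

846.1812


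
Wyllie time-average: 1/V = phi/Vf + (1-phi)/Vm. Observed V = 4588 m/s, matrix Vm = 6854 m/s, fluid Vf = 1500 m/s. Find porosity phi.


1/V - 1/Vm = 1/4588 - 1/6854 = 7.206e-05
1/Vf - 1/Vm = 1/1500 - 1/6854 = 0.00052077
phi = 7.206e-05 / 0.00052077 = 0.1384

0.1384


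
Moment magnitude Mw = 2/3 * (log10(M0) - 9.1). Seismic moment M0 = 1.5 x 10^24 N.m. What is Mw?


log10(M0) = log10(1.5 x 10^24) = 24.1761
Mw = 2/3 * (24.1761 - 9.1)
= 2/3 * 15.0761
= 10.05

10.05


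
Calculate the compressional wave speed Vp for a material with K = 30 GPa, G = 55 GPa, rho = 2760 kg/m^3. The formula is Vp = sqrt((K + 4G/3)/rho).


First compute the effective modulus:
K + 4G/3 = 30e9 + 4*55e9/3 = 103333333333.33 Pa
Then divide by density:
103333333333.33 / 2760 = 37439613.5266 Pa/(kg/m^3)
Take the square root:
Vp = sqrt(37439613.5266) = 6118.79 m/s

6118.79


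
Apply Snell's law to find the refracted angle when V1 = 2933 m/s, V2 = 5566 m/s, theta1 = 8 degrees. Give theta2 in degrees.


sin(theta1) = sin(8 deg) = 0.139173
sin(theta2) = V2/V1 * sin(theta1) = 5566/2933 * 0.139173 = 0.264111
theta2 = arcsin(0.264111) = 15.3141 degrees

15.3141


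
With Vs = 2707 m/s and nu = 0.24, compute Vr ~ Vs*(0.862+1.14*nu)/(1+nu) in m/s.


Numerator factor = 0.862 + 1.14*0.24 = 1.1356
Denominator = 1 + 0.24 = 1.24
Vr = 2707 * 1.1356 / 1.24 = 2479.09 m/s

2479.09


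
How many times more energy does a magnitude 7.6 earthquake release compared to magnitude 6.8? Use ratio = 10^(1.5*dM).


M2 - M1 = 7.6 - 6.8 = 0.8
1.5 * 0.8 = 1.2
ratio = 10^1.2 = 15.85

15.85


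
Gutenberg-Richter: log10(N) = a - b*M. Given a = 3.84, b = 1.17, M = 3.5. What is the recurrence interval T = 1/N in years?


log10(N) = 3.84 - 1.17*3.5 = -0.255
N = 10^-0.255 = 0.555904
T = 1/N = 1/0.555904 = 1.7989 years

1.7989


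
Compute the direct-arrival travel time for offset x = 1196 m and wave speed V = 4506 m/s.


t = x / V
= 1196 / 4506
= 0.2654 s

0.2654


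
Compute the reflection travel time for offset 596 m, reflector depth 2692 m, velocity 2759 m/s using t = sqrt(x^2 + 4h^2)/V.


x^2 + 4h^2 = 596^2 + 4*2692^2 = 355216 + 28987456 = 29342672
sqrt(29342672) = 5416.8877
t = 5416.8877 / 2759 = 1.9634 s

1.9634


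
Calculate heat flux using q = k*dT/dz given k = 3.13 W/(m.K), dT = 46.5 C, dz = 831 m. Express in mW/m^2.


q = k * dT / dz * 1000
= 3.13 * 46.5 / 831 * 1000
= 0.175144 * 1000
= 175.1444 mW/m^2

175.1444


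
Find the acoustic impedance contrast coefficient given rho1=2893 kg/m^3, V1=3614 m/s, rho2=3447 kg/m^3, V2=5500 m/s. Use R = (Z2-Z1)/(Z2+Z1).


Z1 = 2893 * 3614 = 10455302
Z2 = 3447 * 5500 = 18958500
R = (18958500 - 10455302) / (18958500 + 10455302) = 8503198 / 29413802 = 0.2891

0.2891


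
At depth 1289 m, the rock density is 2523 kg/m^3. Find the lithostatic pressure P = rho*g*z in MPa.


P = rho * g * z / 1e6
= 2523 * 9.81 * 1289 / 1e6
= 31903562.07 / 1e6
= 31.9036 MPa

31.9036


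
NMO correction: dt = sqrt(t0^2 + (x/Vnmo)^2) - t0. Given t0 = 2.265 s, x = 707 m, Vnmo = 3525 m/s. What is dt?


x/Vnmo = 707/3525 = 0.200567
(x/Vnmo)^2 = 0.040227
t0^2 = 5.130225
sqrt(5.130225 + 0.040227) = 2.273863
dt = 2.273863 - 2.265 = 0.008863

0.008863


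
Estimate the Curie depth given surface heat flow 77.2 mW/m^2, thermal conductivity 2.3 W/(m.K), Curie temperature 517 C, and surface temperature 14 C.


T_Curie - T_surf = 517 - 14 = 503 C
Convert q to W/m^2: 77.2 mW/m^2 = 0.0772 W/m^2
d = 503 * 2.3 / 0.0772 = 14985.75 m

14985.75


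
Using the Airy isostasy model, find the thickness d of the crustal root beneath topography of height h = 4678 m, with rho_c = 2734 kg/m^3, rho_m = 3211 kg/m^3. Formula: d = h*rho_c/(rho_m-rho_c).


rho_m - rho_c = 3211 - 2734 = 477
d = 4678 * 2734 / 477
= 12789652 / 477
= 26812.69 m

26812.69


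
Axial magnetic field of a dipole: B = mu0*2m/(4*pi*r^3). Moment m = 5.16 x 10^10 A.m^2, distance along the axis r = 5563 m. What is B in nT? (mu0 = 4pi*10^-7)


m = 5.16 x 10^10 = 51600000000 A.m^2
2m = 103200000000 A.m^2
r^3 = 5563^3 = 172157988547
B = (4pi*10^-7) * 103200000000 / (4*pi * 172157988547) * 1e9
= 129684.94474 / 2163401088304.2 * 1e9
= 59.9449 nT

59.9449


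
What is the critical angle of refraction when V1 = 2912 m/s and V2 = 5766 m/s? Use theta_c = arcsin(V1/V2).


V1/V2 = 2912/5766 = 0.505029
theta_c = arcsin(0.505029) = 30.3333 degrees

30.3333


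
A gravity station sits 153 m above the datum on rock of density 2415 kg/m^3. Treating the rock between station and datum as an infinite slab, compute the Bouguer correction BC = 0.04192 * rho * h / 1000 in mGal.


BC = 0.04192 * rho * h / 1000
= 0.04192 * 2415 * 153 / 1000
= 15.4892 mGal

15.4892


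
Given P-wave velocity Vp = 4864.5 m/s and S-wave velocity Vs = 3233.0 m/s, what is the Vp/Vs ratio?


Vp/Vs = 4864.5 / 3233.0
= 1.5046

1.5046


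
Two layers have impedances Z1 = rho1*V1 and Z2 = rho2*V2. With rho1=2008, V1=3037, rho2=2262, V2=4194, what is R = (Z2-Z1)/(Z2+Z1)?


Z1 = 2008 * 3037 = 6098296
Z2 = 2262 * 4194 = 9486828
R = (9486828 - 6098296) / (9486828 + 6098296) = 3388532 / 15585124 = 0.2174

0.2174


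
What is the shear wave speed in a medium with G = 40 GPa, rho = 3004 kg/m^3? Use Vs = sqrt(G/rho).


Convert G to Pa: G = 40e9 Pa
Compute G/rho = 40e9 / 3004 = 13315579.2277
Vs = sqrt(13315579.2277) = 3649.05 m/s

3649.05


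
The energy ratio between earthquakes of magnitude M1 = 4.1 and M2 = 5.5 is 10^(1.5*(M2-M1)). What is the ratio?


M2 - M1 = 5.5 - 4.1 = 1.4
1.5 * 1.4 = 2.1
ratio = 10^2.1 = 125.89

125.89


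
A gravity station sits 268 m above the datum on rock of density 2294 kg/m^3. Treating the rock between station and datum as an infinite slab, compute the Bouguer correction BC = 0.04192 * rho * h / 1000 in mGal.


BC = 0.04192 * rho * h / 1000
= 0.04192 * 2294 * 268 / 1000
= 25.7721 mGal

25.7721


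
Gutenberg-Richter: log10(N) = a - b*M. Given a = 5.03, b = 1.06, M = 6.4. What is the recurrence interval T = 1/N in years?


log10(N) = 5.03 - 1.06*6.4 = -1.754
N = 10^-1.754 = 0.01762
T = 1/N = 1/0.01762 = 56.7545 years

56.7545


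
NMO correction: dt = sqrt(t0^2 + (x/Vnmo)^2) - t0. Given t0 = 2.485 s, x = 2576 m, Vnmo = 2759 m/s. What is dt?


x/Vnmo = 2576/2759 = 0.933672
(x/Vnmo)^2 = 0.871743
t0^2 = 6.175225
sqrt(6.175225 + 0.871743) = 2.654613
dt = 2.654613 - 2.485 = 0.169613

0.169613


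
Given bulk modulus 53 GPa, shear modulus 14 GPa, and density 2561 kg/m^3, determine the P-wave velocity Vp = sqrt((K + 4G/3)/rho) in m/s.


First compute the effective modulus:
K + 4G/3 = 53e9 + 4*14e9/3 = 71666666666.67 Pa
Then divide by density:
71666666666.67 / 2561 = 27983860.4712 Pa/(kg/m^3)
Take the square root:
Vp = sqrt(27983860.4712) = 5289.98 m/s

5289.98


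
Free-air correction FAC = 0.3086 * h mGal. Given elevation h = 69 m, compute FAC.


FAC = 0.3086 * h
= 0.3086 * 69
= 21.2934 mGal

21.2934


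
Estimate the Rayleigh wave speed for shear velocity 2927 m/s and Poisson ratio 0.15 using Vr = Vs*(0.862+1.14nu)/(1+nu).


Numerator factor = 0.862 + 1.14*0.15 = 1.033
Denominator = 1 + 0.15 = 1.15
Vr = 2927 * 1.033 / 1.15 = 2629.21 m/s

2629.21


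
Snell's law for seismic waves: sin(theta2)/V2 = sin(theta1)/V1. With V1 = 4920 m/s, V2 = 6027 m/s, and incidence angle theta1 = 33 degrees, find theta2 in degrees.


sin(theta1) = sin(33 deg) = 0.544639
sin(theta2) = V2/V1 * sin(theta1) = 6027/4920 * 0.544639 = 0.667183
theta2 = arcsin(0.667183) = 41.85 degrees

41.85


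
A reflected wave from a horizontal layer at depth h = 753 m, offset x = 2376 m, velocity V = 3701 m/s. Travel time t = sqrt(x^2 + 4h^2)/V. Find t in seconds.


x^2 + 4h^2 = 2376^2 + 4*753^2 = 5645376 + 2268036 = 7913412
sqrt(7913412) = 2813.0787
t = 2813.0787 / 3701 = 0.7601 s

0.7601


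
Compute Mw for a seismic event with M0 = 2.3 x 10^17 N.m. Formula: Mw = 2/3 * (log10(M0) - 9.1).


log10(M0) = log10(2.3 x 10^17) = 17.3617
Mw = 2/3 * (17.3617 - 9.1)
= 2/3 * 8.2617
= 5.51

5.51


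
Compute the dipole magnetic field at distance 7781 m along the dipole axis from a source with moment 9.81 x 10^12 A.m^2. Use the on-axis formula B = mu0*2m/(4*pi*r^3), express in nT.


m = 9.81 x 10^12 = 9810000000000 A.m^2
2m = 19620000000000 A.m^2
r^3 = 7781^3 = 471092560541
B = (4pi*10^-7) * 19620000000000 / (4*pi * 471092560541) * 1e9
= 24655219.145373 / 5919923709425.64 * 1e9
= 4164.7866 nT

4164.7866


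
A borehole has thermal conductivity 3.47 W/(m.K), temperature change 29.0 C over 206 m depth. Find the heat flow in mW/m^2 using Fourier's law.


q = k * dT / dz * 1000
= 3.47 * 29.0 / 206 * 1000
= 0.488495 * 1000
= 488.4951 mW/m^2

488.4951
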